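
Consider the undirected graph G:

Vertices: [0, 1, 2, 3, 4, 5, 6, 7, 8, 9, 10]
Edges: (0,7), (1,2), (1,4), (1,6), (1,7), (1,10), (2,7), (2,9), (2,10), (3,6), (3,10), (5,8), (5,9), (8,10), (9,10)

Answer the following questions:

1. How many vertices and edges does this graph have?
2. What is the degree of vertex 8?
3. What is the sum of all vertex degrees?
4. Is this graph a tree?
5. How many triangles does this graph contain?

Count: 11 vertices, 15 edges.
Vertex 8 has neighbors [5, 10], degree = 2.
Handshaking lemma: 2 * 15 = 30.
A tree on 11 vertices has 10 edges. This graph has 15 edges (5 extra). Not a tree.
Number of triangles = 3.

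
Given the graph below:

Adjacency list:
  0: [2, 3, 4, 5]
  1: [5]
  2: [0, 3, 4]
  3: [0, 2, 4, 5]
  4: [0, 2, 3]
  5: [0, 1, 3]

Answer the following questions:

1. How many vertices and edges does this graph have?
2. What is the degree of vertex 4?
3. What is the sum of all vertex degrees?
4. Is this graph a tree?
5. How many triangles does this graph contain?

Count: 6 vertices, 9 edges.
Vertex 4 has neighbors [0, 2, 3], degree = 3.
Handshaking lemma: 2 * 9 = 18.
A tree on 6 vertices has 5 edges. This graph has 9 edges (4 extra). Not a tree.
Number of triangles = 5.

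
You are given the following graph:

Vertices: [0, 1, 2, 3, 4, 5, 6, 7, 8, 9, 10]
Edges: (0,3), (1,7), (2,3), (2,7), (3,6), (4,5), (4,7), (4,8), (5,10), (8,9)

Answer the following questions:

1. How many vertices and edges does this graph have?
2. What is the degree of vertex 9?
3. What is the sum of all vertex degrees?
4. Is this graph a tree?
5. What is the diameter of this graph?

Count: 11 vertices, 10 edges.
Vertex 9 has neighbors [8], degree = 1.
Handshaking lemma: 2 * 10 = 20.
A graph is a tree iff it is connected and has exactly n-1 edges. This graph is connected (all 11 vertices in one component) and has 11-1 = 10 edges. It is a tree.
Diameter (longest shortest path) = 6.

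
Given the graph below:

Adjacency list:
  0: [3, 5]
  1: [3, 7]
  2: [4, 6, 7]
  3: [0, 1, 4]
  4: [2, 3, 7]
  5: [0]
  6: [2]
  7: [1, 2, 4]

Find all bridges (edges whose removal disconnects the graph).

A bridge is an edge whose removal increases the number of connected components.
Bridges found: (0,3), (0,5), (2,6)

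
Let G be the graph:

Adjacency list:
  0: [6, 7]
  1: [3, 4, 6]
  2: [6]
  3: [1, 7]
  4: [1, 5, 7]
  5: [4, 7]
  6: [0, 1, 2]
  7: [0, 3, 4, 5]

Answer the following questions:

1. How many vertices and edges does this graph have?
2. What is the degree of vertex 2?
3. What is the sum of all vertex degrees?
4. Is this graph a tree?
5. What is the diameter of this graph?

Count: 8 vertices, 10 edges.
Vertex 2 has neighbors [6], degree = 1.
Handshaking lemma: 2 * 10 = 20.
A tree on 8 vertices has 7 edges. This graph has 10 edges (3 extra). Not a tree.
Diameter (longest shortest path) = 4.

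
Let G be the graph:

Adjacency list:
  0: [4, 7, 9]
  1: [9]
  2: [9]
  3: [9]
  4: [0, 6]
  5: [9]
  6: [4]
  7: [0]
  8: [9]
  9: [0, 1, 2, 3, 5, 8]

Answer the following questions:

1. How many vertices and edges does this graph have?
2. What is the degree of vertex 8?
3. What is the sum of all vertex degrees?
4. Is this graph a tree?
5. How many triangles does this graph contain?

Count: 10 vertices, 9 edges.
Vertex 8 has neighbors [9], degree = 1.
Handshaking lemma: 2 * 9 = 18.
A graph is a tree iff it is connected and has exactly n-1 edges. This graph is connected (all 10 vertices in one component) and has 10-1 = 9 edges. It is a tree.
Number of triangles = 0.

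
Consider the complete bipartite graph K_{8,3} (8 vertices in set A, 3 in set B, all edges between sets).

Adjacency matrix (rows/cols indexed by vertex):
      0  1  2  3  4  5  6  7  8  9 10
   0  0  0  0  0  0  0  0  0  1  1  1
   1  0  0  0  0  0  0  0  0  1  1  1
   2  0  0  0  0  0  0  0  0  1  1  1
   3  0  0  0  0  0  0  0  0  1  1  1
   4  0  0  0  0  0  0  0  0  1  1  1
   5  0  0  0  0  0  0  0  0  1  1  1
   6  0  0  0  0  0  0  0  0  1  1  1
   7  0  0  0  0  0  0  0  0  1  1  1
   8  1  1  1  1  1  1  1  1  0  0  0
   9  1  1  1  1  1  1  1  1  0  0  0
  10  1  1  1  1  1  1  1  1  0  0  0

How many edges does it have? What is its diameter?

K_{8,3} has 8 * 3 = 24 edges.
Any vertex reaches any opposite-side vertex in 1 step; same-side vertices reach in 2 steps via any opposite-side vertex.
Diameter = 2.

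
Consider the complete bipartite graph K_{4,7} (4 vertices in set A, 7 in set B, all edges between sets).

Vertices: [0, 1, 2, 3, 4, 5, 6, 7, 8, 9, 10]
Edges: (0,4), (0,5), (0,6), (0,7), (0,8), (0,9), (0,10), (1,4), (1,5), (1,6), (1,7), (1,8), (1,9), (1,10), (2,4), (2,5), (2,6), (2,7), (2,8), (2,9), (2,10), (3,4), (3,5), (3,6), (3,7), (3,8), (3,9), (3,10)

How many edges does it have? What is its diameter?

K_{4,7} has 4 * 7 = 28 edges.
Any vertex reaches any opposite-side vertex in 1 step; same-side vertices reach in 2 steps via any opposite-side vertex.
Diameter = 2.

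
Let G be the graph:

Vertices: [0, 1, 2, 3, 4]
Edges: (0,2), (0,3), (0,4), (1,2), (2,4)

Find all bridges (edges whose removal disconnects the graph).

A bridge is an edge whose removal increases the number of connected components.
Bridges found: (0,3), (1,2)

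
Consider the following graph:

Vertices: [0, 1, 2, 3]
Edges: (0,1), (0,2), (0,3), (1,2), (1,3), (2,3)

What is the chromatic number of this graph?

The graph has a maximum clique of size 4 (lower bound on chromatic number).
A valid 4-coloring: {0: 0, 1: 1, 2: 2, 3: 3}.
Chromatic number = 4.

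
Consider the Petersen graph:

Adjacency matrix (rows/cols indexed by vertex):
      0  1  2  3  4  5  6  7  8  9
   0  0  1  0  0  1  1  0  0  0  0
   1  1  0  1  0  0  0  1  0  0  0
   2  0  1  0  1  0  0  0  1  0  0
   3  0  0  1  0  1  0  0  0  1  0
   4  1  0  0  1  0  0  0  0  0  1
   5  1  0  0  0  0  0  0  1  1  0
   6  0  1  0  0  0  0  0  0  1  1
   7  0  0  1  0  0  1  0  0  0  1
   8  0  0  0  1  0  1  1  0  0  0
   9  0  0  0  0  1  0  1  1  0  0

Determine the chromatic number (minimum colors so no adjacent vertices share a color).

The Petersen graph contains odd cycles (e.g. the outer 5-cycle), so chi >= 3.
A proper 3-coloring exists (it is a well-known 3-chromatic graph).
Chromatic number = 3.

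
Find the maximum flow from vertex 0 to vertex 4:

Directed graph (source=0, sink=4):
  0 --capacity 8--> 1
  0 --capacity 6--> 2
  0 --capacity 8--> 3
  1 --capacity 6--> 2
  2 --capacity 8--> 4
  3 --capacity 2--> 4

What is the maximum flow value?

Computing max flow:
  Flow on (0->1): 6/8
  Flow on (0->2): 2/6
  Flow on (0->3): 2/8
  Flow on (1->2): 6/6
  Flow on (2->4): 8/8
  Flow on (3->4): 2/2
Maximum flow = 10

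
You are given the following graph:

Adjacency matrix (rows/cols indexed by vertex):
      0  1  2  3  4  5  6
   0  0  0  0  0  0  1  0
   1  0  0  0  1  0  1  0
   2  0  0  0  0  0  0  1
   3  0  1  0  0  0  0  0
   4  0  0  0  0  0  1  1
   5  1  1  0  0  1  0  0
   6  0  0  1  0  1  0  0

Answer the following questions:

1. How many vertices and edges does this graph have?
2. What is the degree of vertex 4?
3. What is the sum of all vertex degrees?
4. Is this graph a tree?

Count: 7 vertices, 6 edges.
Vertex 4 has neighbors [5, 6], degree = 2.
Handshaking lemma: 2 * 6 = 12.
A graph is a tree iff it is connected and has exactly n-1 edges. This graph is connected (all 7 vertices in one component) and has 7-1 = 6 edges. It is a tree.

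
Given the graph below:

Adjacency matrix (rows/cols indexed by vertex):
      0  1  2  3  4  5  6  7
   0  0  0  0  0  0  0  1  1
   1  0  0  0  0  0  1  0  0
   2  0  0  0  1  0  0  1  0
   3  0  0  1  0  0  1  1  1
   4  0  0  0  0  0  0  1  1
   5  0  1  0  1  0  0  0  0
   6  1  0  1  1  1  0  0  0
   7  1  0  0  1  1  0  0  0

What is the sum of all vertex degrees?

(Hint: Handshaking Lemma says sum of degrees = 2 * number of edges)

Count edges: 10 edges.
By Handshaking Lemma: sum of degrees = 2 * 10 = 20.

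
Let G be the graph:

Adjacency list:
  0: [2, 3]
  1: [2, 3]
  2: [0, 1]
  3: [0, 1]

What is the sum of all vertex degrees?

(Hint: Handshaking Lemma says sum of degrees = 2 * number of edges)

Count edges: 4 edges.
By Handshaking Lemma: sum of degrees = 2 * 4 = 8.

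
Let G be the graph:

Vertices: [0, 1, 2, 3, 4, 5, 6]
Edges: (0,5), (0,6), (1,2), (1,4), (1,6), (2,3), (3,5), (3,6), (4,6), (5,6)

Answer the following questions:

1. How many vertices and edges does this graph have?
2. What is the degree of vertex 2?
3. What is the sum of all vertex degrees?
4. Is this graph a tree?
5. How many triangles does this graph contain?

Count: 7 vertices, 10 edges.
Vertex 2 has neighbors [1, 3], degree = 2.
Handshaking lemma: 2 * 10 = 20.
A tree on 7 vertices has 6 edges. This graph has 10 edges (4 extra). Not a tree.
Number of triangles = 3.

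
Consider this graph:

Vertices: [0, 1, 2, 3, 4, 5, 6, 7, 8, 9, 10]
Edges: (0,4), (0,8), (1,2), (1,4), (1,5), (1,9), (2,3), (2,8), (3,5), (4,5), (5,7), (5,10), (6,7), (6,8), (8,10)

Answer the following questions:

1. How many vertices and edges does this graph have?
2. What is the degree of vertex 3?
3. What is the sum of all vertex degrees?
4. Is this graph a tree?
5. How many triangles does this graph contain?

Count: 11 vertices, 15 edges.
Vertex 3 has neighbors [2, 5], degree = 2.
Handshaking lemma: 2 * 15 = 30.
A tree on 11 vertices has 10 edges. This graph has 15 edges (5 extra). Not a tree.
Number of triangles = 1.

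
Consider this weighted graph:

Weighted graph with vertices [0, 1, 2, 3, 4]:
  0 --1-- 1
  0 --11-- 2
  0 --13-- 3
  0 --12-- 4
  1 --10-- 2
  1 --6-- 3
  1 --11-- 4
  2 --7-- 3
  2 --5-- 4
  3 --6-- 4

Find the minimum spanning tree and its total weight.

Applying Kruskal's algorithm (sort edges by weight, add if no cycle):
  Add (0,1) w=1
  Add (2,4) w=5
  Add (1,3) w=6
  Add (3,4) w=6
  Skip (2,3) w=7 (creates cycle)
  Skip (1,2) w=10 (creates cycle)
  Skip (0,2) w=11 (creates cycle)
  Skip (1,4) w=11 (creates cycle)
  Skip (0,4) w=12 (creates cycle)
  Skip (0,3) w=13 (creates cycle)
MST weight = 18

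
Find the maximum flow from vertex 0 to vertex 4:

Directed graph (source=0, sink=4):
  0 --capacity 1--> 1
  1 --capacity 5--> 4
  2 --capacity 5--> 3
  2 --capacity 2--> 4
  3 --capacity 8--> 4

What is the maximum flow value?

Computing max flow:
  Flow on (0->1): 1/1
  Flow on (1->4): 1/5
Maximum flow = 1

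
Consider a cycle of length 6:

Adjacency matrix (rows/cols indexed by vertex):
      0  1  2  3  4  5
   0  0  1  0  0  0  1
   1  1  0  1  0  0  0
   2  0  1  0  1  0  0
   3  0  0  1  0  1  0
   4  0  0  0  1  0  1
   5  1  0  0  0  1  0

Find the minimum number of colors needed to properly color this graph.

This is an even cycle (C_6). Even cycles are bipartite.
Chromatic number = 2.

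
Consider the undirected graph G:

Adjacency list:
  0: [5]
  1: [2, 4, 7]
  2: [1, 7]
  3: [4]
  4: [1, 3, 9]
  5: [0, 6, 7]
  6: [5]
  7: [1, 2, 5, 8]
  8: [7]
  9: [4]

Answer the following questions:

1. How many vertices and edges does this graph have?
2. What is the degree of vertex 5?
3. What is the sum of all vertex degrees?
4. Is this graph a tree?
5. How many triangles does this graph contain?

Count: 10 vertices, 10 edges.
Vertex 5 has neighbors [0, 6, 7], degree = 3.
Handshaking lemma: 2 * 10 = 20.
A tree on 10 vertices has 9 edges. This graph has 10 edges (1 extra). Not a tree.
Number of triangles = 1.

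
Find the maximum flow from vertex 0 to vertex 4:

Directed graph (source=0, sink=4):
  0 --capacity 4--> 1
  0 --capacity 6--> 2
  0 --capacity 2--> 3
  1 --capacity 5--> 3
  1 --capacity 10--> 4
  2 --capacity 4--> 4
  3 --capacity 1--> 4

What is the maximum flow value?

Computing max flow:
  Flow on (0->1): 4/4
  Flow on (0->2): 4/6
  Flow on (0->3): 1/2
  Flow on (1->4): 4/10
  Flow on (2->4): 4/4
  Flow on (3->4): 1/1
Maximum flow = 9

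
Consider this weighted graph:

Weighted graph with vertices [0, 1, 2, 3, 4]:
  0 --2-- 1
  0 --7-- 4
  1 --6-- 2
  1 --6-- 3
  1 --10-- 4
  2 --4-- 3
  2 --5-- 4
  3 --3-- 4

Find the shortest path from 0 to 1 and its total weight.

Using Dijkstra's algorithm from vertex 0:
Shortest path: 0 -> 1
Total weight: 2 = 2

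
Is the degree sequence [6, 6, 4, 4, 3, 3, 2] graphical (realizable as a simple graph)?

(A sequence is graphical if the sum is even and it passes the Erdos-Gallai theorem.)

Sum of degrees = 28. Sum is even and passes Erdos-Gallai. The sequence IS graphical.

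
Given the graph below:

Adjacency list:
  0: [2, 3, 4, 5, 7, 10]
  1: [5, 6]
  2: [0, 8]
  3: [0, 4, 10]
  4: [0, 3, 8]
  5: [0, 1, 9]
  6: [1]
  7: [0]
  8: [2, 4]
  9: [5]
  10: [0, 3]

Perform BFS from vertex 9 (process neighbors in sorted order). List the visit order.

BFS from vertex 9 (neighbors processed in ascending order):
Visit order: 9, 5, 0, 1, 2, 3, 4, 7, 10, 6, 8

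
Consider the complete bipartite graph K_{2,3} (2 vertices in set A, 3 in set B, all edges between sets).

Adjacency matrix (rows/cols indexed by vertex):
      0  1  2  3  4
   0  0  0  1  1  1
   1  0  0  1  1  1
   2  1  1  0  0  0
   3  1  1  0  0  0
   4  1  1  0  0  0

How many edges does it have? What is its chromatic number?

K_{2,3} has 2 * 3 = 6 edges.
Bipartite graphs have chromatic number 2 (color each partition differently).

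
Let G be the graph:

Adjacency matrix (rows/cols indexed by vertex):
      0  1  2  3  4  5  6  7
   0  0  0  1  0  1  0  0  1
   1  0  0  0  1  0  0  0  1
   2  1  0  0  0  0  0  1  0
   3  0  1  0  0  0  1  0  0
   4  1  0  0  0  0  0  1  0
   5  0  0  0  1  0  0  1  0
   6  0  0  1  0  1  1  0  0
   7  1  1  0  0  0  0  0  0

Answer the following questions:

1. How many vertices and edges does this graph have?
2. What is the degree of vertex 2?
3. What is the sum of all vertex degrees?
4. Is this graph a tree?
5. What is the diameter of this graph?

Count: 8 vertices, 9 edges.
Vertex 2 has neighbors [0, 6], degree = 2.
Handshaking lemma: 2 * 9 = 18.
A tree on 8 vertices has 7 edges. This graph has 9 edges (2 extra). Not a tree.
Diameter (longest shortest path) = 3.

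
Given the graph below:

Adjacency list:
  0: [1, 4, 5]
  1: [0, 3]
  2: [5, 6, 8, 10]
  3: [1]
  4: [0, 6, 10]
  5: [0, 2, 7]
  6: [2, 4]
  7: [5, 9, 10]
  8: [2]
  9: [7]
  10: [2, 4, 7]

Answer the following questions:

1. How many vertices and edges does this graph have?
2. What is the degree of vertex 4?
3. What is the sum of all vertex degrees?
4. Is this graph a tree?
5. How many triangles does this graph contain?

Count: 11 vertices, 13 edges.
Vertex 4 has neighbors [0, 6, 10], degree = 3.
Handshaking lemma: 2 * 13 = 26.
A tree on 11 vertices has 10 edges. This graph has 13 edges (3 extra). Not a tree.
Number of triangles = 0.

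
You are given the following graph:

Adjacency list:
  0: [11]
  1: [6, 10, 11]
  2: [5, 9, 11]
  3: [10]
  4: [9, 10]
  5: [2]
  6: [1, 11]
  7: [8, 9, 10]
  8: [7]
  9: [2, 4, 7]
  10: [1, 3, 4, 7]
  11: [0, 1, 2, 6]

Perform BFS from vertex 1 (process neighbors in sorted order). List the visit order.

BFS from vertex 1 (neighbors processed in ascending order):
Visit order: 1, 6, 10, 11, 3, 4, 7, 0, 2, 9, 8, 5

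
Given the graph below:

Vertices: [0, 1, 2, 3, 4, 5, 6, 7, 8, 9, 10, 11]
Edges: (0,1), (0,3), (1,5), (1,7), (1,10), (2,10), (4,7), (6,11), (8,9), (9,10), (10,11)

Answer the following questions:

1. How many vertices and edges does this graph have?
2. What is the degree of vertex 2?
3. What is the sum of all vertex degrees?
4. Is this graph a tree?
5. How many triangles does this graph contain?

Count: 12 vertices, 11 edges.
Vertex 2 has neighbors [10], degree = 1.
Handshaking lemma: 2 * 11 = 22.
A graph is a tree iff it is connected and has exactly n-1 edges. This graph is connected (all 12 vertices in one component) and has 12-1 = 11 edges. It is a tree.
Number of triangles = 0.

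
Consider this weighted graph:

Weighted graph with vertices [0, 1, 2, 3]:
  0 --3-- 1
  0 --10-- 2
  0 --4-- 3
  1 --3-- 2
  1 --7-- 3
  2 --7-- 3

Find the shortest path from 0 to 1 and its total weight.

Using Dijkstra's algorithm from vertex 0:
Shortest path: 0 -> 1
Total weight: 3 = 3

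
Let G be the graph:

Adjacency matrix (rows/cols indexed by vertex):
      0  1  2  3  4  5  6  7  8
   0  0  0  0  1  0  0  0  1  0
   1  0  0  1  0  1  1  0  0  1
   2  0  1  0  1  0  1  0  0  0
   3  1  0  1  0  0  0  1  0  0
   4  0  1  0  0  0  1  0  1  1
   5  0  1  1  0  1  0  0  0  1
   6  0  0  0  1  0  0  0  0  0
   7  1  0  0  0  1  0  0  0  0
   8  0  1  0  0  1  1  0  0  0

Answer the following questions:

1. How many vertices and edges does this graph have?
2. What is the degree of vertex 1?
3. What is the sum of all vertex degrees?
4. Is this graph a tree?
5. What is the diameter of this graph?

Count: 9 vertices, 13 edges.
Vertex 1 has neighbors [2, 4, 5, 8], degree = 4.
Handshaking lemma: 2 * 13 = 26.
A tree on 9 vertices has 8 edges. This graph has 13 edges (5 extra). Not a tree.
Diameter (longest shortest path) = 4.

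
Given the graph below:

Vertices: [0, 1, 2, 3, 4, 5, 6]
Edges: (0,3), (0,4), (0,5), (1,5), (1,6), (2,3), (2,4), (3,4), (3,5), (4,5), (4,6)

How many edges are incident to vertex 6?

Vertex 6 has neighbors [1, 4], so deg(6) = 2.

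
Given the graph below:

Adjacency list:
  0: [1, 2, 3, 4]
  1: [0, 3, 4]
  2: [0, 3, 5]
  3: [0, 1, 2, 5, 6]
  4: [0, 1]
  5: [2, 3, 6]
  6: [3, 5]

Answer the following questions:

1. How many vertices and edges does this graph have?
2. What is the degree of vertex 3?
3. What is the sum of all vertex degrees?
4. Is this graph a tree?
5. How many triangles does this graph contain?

Count: 7 vertices, 11 edges.
Vertex 3 has neighbors [0, 1, 2, 5, 6], degree = 5.
Handshaking lemma: 2 * 11 = 22.
A tree on 7 vertices has 6 edges. This graph has 11 edges (5 extra). Not a tree.
Number of triangles = 5.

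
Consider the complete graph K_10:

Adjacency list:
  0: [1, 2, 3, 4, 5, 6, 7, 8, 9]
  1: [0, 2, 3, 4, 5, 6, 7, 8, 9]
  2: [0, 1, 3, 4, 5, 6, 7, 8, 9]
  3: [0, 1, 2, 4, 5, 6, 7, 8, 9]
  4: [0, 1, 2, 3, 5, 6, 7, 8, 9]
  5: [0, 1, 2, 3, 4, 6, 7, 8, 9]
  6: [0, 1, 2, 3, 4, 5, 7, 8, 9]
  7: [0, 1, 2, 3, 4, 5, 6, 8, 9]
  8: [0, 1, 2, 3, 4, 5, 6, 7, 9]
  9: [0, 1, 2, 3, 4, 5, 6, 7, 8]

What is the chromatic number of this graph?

In K_10, every vertex is adjacent to every other vertex.
Each vertex needs a unique color.
Chromatic number = 10.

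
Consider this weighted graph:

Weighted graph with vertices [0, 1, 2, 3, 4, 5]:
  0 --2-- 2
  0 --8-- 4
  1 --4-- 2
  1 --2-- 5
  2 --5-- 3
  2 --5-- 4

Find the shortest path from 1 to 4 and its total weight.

Using Dijkstra's algorithm from vertex 1:
Shortest path: 1 -> 2 -> 4
Total weight: 4 + 5 = 9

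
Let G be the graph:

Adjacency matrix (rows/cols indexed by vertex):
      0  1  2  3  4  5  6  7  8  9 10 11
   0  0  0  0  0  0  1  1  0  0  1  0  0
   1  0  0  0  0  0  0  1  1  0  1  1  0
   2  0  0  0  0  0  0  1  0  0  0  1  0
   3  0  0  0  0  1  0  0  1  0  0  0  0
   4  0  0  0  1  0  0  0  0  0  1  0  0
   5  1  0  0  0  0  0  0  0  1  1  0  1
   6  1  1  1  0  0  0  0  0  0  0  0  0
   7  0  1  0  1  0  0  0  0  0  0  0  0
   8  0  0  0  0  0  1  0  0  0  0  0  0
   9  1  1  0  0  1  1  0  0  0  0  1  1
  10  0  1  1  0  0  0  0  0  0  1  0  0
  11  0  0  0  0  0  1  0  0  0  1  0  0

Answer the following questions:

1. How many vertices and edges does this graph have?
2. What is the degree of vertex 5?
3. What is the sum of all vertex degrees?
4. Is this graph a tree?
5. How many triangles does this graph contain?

Count: 12 vertices, 17 edges.
Vertex 5 has neighbors [0, 8, 9, 11], degree = 4.
Handshaking lemma: 2 * 17 = 34.
A tree on 12 vertices has 11 edges. This graph has 17 edges (6 extra). Not a tree.
Number of triangles = 3.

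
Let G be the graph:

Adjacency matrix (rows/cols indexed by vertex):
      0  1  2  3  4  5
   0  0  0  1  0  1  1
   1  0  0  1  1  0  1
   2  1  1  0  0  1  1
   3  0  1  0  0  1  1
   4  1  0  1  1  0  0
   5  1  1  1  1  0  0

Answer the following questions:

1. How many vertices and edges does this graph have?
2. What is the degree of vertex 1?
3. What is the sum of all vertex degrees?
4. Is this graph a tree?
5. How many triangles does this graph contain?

Count: 6 vertices, 10 edges.
Vertex 1 has neighbors [2, 3, 5], degree = 3.
Handshaking lemma: 2 * 10 = 20.
A tree on 6 vertices has 5 edges. This graph has 10 edges (5 extra). Not a tree.
Number of triangles = 4.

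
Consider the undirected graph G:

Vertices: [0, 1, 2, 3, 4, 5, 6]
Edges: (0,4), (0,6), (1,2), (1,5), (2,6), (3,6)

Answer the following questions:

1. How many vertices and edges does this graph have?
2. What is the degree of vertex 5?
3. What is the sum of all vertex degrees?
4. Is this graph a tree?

Count: 7 vertices, 6 edges.
Vertex 5 has neighbors [1], degree = 1.
Handshaking lemma: 2 * 6 = 12.
A graph is a tree iff it is connected and has exactly n-1 edges. This graph is connected (all 7 vertices in one component) and has 7-1 = 6 edges. It is a tree.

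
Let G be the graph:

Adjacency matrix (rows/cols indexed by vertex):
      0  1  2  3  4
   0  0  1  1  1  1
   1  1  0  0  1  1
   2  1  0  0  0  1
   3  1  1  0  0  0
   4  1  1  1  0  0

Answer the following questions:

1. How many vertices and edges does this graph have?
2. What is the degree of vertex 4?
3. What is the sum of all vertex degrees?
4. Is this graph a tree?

Count: 5 vertices, 7 edges.
Vertex 4 has neighbors [0, 1, 2], degree = 3.
Handshaking lemma: 2 * 7 = 14.
A tree on 5 vertices has 4 edges. This graph has 7 edges (3 extra). Not a tree.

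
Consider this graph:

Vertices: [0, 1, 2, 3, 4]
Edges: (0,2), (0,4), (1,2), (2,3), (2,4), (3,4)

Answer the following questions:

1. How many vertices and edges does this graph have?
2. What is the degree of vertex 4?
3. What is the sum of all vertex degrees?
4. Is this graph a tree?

Count: 5 vertices, 6 edges.
Vertex 4 has neighbors [0, 2, 3], degree = 3.
Handshaking lemma: 2 * 6 = 12.
A tree on 5 vertices has 4 edges. This graph has 6 edges (2 extra). Not a tree.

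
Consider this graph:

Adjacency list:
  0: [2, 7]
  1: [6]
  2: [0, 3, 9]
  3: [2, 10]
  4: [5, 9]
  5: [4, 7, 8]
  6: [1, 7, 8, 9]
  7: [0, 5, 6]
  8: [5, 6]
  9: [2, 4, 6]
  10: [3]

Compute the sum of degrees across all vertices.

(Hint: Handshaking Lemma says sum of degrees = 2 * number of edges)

Count edges: 13 edges.
By Handshaking Lemma: sum of degrees = 2 * 13 = 26.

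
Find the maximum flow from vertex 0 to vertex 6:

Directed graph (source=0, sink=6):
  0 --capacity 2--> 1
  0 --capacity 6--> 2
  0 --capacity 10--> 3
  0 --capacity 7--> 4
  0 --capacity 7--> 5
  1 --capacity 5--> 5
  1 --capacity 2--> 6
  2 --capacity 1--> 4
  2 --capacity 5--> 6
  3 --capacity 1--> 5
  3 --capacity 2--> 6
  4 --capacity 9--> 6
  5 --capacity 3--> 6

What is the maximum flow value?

Computing max flow:
  Flow on (0->1): 2/2
  Flow on (0->2): 6/6
  Flow on (0->3): 3/10
  Flow on (0->4): 7/7
  Flow on (0->5): 2/7
  Flow on (1->6): 2/2
  Flow on (2->4): 1/1
  Flow on (2->6): 5/5
  Flow on (3->5): 1/1
  Flow on (3->6): 2/2
  Flow on (4->6): 8/9
  Flow on (5->6): 3/3
Maximum flow = 20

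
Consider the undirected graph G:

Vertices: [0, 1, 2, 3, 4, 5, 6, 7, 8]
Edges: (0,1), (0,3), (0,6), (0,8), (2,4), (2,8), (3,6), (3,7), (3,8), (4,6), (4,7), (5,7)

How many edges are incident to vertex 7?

Vertex 7 has neighbors [3, 4, 5], so deg(7) = 3.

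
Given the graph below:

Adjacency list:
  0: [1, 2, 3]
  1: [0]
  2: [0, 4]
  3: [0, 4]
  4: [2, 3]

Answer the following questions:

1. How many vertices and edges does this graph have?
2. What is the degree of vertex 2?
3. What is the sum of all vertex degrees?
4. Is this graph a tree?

Count: 5 vertices, 5 edges.
Vertex 2 has neighbors [0, 4], degree = 2.
Handshaking lemma: 2 * 5 = 10.
A tree on 5 vertices has 4 edges. This graph has 5 edges (1 extra). Not a tree.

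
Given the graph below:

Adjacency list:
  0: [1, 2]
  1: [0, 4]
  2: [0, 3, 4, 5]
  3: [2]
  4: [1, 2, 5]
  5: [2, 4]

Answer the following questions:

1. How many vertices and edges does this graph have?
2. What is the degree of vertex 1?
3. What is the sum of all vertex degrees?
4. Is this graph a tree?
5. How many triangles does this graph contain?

Count: 6 vertices, 7 edges.
Vertex 1 has neighbors [0, 4], degree = 2.
Handshaking lemma: 2 * 7 = 14.
A tree on 6 vertices has 5 edges. This graph has 7 edges (2 extra). Not a tree.
Number of triangles = 1.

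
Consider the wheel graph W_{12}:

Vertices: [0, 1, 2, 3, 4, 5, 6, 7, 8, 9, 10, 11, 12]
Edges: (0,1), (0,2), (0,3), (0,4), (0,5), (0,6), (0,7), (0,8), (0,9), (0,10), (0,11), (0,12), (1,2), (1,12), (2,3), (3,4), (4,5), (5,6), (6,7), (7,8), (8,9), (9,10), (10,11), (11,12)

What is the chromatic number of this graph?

W_{12} = C_{12} plus a hub adjacent to every cycle vertex.
The outer cycle needs 2 colors (even cycle); the hub is adjacent to all of them so needs a fresh color.
Chromatic number = 2 + 1 = 3.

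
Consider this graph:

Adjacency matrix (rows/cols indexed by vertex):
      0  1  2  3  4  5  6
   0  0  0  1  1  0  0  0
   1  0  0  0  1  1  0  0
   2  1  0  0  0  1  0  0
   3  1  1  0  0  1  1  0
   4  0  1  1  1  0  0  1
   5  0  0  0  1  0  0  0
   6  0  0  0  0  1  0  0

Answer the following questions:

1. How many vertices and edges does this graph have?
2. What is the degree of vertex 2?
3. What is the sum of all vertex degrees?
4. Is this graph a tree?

Count: 7 vertices, 8 edges.
Vertex 2 has neighbors [0, 4], degree = 2.
Handshaking lemma: 2 * 8 = 16.
A tree on 7 vertices has 6 edges. This graph has 8 edges (2 extra). Not a tree.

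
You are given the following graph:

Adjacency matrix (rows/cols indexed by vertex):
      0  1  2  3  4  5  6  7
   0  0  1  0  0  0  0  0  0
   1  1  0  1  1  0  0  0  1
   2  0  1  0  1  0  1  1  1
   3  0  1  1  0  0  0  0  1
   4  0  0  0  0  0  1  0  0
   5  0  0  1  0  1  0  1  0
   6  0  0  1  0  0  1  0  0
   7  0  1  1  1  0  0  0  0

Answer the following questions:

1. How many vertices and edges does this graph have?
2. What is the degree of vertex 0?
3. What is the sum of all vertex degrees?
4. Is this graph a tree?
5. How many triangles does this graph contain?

Count: 8 vertices, 11 edges.
Vertex 0 has neighbors [1], degree = 1.
Handshaking lemma: 2 * 11 = 22.
A tree on 8 vertices has 7 edges. This graph has 11 edges (4 extra). Not a tree.
Number of triangles = 5.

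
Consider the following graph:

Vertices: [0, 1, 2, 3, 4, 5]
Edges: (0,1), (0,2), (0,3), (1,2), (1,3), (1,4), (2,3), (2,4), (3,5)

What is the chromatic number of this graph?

The graph has a maximum clique of size 4 (lower bound on chromatic number).
A valid 4-coloring: {0: 3, 1: 0, 2: 1, 3: 2, 4: 2, 5: 0}.
Chromatic number = 4.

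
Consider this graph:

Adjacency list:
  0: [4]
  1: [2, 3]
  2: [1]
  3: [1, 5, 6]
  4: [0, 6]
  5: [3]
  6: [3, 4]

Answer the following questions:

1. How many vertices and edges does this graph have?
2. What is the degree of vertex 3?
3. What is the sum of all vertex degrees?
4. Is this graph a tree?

Count: 7 vertices, 6 edges.
Vertex 3 has neighbors [1, 5, 6], degree = 3.
Handshaking lemma: 2 * 6 = 12.
A graph is a tree iff it is connected and has exactly n-1 edges. This graph is connected (all 7 vertices in one component) and has 7-1 = 6 edges. It is a tree.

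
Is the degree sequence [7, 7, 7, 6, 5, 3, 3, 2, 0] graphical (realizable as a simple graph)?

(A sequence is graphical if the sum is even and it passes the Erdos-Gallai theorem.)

Sum of degrees = 40. Sum is even but fails Erdos-Gallai. The sequence is NOT graphical.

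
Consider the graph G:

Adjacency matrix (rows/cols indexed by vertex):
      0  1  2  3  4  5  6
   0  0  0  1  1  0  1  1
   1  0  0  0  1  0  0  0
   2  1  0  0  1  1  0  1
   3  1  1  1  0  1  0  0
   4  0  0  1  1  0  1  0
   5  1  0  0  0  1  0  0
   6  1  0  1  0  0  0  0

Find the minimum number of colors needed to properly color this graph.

The graph has a maximum clique of size 3 (lower bound on chromatic number).
A valid 3-coloring: {0: 0, 1: 0, 2: 1, 3: 2, 4: 0, 5: 1, 6: 2}.
Chromatic number = 3.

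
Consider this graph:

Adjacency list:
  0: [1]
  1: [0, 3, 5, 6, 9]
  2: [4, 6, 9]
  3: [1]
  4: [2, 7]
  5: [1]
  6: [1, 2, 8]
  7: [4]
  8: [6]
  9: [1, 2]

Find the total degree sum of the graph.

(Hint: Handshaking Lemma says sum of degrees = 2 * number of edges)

Count edges: 10 edges.
By Handshaking Lemma: sum of degrees = 2 * 10 = 20.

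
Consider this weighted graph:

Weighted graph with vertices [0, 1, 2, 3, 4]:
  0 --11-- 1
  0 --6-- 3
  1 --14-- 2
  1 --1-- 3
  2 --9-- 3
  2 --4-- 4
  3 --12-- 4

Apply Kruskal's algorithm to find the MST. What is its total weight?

Applying Kruskal's algorithm (sort edges by weight, add if no cycle):
  Add (1,3) w=1
  Add (2,4) w=4
  Add (0,3) w=6
  Add (2,3) w=9
  Skip (0,1) w=11 (creates cycle)
  Skip (3,4) w=12 (creates cycle)
  Skip (1,2) w=14 (creates cycle)
MST weight = 20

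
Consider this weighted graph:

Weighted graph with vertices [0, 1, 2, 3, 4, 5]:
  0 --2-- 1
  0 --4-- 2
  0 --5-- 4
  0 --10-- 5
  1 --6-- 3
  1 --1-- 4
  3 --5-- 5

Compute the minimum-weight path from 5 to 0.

Using Dijkstra's algorithm from vertex 5:
Shortest path: 5 -> 0
Total weight: 10 = 10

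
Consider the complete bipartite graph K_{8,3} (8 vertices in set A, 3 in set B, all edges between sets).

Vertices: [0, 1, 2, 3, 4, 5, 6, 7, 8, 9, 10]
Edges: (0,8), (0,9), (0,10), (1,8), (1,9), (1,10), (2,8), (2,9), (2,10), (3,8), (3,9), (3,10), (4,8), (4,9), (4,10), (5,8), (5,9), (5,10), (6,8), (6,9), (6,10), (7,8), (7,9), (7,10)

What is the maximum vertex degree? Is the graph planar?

Set-A vertices have degree 3; set-B vertices have degree 8. Maximum degree = max(8,3) = 8.
K_{8,3} contains K_{3,3} as a subgraph (since both sides have >= 3 vertices); by Kuratowski's theorem it is not planar.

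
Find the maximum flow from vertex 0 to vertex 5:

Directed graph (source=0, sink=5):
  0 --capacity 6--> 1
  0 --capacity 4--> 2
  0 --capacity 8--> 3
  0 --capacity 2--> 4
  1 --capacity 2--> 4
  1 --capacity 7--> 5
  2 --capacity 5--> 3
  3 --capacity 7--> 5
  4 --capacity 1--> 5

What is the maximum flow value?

Computing max flow:
  Flow on (0->1): 6/6
  Flow on (0->3): 7/8
  Flow on (0->4): 1/2
  Flow on (1->5): 6/7
  Flow on (3->5): 7/7
  Flow on (4->5): 1/1
Maximum flow = 14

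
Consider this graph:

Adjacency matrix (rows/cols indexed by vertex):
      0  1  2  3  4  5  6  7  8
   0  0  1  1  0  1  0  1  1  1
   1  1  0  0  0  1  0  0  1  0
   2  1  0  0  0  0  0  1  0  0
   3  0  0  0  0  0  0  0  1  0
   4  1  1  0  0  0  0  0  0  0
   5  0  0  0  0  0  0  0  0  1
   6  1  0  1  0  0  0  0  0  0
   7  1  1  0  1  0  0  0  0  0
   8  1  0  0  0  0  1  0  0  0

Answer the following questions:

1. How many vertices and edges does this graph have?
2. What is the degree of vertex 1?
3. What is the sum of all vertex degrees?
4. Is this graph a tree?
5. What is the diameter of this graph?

Count: 9 vertices, 11 edges.
Vertex 1 has neighbors [0, 4, 7], degree = 3.
Handshaking lemma: 2 * 11 = 22.
A tree on 9 vertices has 8 edges. This graph has 11 edges (3 extra). Not a tree.
Diameter (longest shortest path) = 4.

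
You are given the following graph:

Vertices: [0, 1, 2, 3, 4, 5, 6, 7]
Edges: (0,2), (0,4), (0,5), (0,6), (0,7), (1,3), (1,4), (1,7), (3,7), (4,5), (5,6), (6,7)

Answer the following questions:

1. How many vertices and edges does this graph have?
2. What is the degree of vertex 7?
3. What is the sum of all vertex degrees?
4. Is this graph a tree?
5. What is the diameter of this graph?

Count: 8 vertices, 12 edges.
Vertex 7 has neighbors [0, 1, 3, 6], degree = 4.
Handshaking lemma: 2 * 12 = 24.
A tree on 8 vertices has 7 edges. This graph has 12 edges (5 extra). Not a tree.
Diameter (longest shortest path) = 3.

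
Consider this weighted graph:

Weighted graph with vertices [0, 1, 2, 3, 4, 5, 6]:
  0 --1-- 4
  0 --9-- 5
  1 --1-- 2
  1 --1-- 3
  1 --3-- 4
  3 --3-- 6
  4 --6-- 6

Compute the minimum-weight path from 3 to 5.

Using Dijkstra's algorithm from vertex 3:
Shortest path: 3 -> 1 -> 4 -> 0 -> 5
Total weight: 1 + 3 + 1 + 9 = 14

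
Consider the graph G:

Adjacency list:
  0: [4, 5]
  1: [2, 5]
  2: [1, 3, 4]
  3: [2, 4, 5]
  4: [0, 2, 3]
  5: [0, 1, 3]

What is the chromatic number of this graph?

The graph has a maximum clique of size 3 (lower bound on chromatic number).
A valid 3-coloring: {0: 1, 1: 1, 2: 0, 3: 1, 4: 2, 5: 0}.
Chromatic number = 3.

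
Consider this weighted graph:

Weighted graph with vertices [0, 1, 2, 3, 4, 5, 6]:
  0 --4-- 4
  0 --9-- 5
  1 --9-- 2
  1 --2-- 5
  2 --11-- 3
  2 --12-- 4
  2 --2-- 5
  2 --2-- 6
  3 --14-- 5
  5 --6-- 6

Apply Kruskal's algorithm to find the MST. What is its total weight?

Applying Kruskal's algorithm (sort edges by weight, add if no cycle):
  Add (1,5) w=2
  Add (2,5) w=2
  Add (2,6) w=2
  Add (0,4) w=4
  Skip (5,6) w=6 (creates cycle)
  Add (0,5) w=9
  Skip (1,2) w=9 (creates cycle)
  Add (2,3) w=11
  Skip (2,4) w=12 (creates cycle)
  Skip (3,5) w=14 (creates cycle)
MST weight = 30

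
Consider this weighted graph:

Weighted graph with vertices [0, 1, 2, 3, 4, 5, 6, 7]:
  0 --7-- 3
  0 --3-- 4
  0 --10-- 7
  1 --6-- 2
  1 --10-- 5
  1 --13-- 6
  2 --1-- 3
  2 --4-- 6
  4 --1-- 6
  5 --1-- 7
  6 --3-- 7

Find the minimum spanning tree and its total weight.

Applying Kruskal's algorithm (sort edges by weight, add if no cycle):
  Add (2,3) w=1
  Add (4,6) w=1
  Add (5,7) w=1
  Add (0,4) w=3
  Add (6,7) w=3
  Add (2,6) w=4
  Add (1,2) w=6
  Skip (0,3) w=7 (creates cycle)
  Skip (0,7) w=10 (creates cycle)
  Skip (1,5) w=10 (creates cycle)
  Skip (1,6) w=13 (creates cycle)
MST weight = 19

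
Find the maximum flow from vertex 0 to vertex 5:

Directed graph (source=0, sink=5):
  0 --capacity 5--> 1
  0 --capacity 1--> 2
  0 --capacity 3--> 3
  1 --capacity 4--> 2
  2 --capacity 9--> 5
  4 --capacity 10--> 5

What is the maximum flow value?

Computing max flow:
  Flow on (0->1): 4/5
  Flow on (0->2): 1/1
  Flow on (1->2): 4/4
  Flow on (2->5): 5/9
Maximum flow = 5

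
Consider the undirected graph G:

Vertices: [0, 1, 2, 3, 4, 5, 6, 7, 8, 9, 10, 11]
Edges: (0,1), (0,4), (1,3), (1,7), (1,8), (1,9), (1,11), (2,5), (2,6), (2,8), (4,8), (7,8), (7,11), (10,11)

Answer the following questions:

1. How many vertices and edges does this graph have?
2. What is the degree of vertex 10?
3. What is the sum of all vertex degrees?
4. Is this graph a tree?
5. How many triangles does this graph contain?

Count: 12 vertices, 14 edges.
Vertex 10 has neighbors [11], degree = 1.
Handshaking lemma: 2 * 14 = 28.
A tree on 12 vertices has 11 edges. This graph has 14 edges (3 extra). Not a tree.
Number of triangles = 2.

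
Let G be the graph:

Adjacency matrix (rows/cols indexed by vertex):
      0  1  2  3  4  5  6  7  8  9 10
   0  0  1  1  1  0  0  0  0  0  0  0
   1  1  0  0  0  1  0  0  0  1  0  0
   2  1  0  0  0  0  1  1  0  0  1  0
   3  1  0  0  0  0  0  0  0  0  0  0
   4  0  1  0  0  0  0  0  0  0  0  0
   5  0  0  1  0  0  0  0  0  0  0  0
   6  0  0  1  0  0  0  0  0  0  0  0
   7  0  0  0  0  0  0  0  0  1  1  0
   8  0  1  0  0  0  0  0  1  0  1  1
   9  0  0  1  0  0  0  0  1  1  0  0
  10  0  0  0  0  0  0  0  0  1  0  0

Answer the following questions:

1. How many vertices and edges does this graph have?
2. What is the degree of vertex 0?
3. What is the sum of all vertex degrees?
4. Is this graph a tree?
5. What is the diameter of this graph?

Count: 11 vertices, 12 edges.
Vertex 0 has neighbors [1, 2, 3], degree = 3.
Handshaking lemma: 2 * 12 = 24.
A tree on 11 vertices has 10 edges. This graph has 12 edges (2 extra). Not a tree.
Diameter (longest shortest path) = 4.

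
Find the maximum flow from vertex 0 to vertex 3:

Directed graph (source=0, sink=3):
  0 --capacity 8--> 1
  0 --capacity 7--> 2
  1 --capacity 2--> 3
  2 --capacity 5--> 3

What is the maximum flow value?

Computing max flow:
  Flow on (0->1): 2/8
  Flow on (0->2): 5/7
  Flow on (1->3): 2/2
  Flow on (2->3): 5/5
Maximum flow = 7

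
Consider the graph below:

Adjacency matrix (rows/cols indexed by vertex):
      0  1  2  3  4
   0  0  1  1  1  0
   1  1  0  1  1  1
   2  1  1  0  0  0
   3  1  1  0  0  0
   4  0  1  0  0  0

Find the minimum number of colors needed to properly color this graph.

The graph has a maximum clique of size 3 (lower bound on chromatic number).
A valid 3-coloring: {0: 1, 1: 0, 2: 2, 3: 2, 4: 1}.
Chromatic number = 3.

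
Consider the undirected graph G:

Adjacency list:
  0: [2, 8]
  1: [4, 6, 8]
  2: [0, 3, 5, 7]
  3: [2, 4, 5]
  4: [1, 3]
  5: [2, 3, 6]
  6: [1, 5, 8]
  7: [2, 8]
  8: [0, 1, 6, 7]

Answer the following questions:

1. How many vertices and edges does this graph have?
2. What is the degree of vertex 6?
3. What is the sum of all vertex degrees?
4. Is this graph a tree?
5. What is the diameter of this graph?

Count: 9 vertices, 13 edges.
Vertex 6 has neighbors [1, 5, 8], degree = 3.
Handshaking lemma: 2 * 13 = 26.
A tree on 9 vertices has 8 edges. This graph has 13 edges (5 extra). Not a tree.
Diameter (longest shortest path) = 3.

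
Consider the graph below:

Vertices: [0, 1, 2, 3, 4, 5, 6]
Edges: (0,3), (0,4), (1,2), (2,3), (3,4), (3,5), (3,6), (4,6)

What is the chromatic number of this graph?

The graph has a maximum clique of size 3 (lower bound on chromatic number).
A valid 3-coloring: {0: 2, 1: 0, 2: 1, 3: 0, 4: 1, 5: 1, 6: 2}.
Chromatic number = 3.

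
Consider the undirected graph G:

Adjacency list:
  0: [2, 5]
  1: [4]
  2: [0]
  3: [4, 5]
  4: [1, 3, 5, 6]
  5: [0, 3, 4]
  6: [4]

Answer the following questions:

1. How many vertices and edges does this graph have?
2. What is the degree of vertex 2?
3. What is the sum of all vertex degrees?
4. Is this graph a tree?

Count: 7 vertices, 7 edges.
Vertex 2 has neighbors [0], degree = 1.
Handshaking lemma: 2 * 7 = 14.
A tree on 7 vertices has 6 edges. This graph has 7 edges (1 extra). Not a tree.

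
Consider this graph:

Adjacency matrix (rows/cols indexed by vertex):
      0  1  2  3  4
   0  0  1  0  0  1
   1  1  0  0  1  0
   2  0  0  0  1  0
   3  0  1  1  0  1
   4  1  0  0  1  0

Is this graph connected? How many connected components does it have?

Checking connectivity: the graph has 1 connected component(s).
All vertices are reachable from each other. The graph IS connected.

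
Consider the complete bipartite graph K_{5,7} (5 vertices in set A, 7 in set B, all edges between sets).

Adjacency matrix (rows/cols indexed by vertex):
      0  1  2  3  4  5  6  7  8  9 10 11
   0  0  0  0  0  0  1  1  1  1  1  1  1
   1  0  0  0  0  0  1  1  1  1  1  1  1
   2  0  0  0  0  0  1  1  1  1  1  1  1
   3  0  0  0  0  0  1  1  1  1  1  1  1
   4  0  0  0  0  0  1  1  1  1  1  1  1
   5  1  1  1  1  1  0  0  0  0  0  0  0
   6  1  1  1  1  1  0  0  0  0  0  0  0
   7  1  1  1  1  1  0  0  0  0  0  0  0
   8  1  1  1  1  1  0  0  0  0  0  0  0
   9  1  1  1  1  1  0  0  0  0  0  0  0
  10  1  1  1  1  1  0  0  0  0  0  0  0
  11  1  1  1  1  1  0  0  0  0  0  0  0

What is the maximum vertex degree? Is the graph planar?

Set-A vertices have degree 7; set-B vertices have degree 5. Maximum degree = max(5,7) = 7.
K_{5,7} contains K_{3,3} as a subgraph (since both sides have >= 3 vertices); by Kuratowski's theorem it is not planar.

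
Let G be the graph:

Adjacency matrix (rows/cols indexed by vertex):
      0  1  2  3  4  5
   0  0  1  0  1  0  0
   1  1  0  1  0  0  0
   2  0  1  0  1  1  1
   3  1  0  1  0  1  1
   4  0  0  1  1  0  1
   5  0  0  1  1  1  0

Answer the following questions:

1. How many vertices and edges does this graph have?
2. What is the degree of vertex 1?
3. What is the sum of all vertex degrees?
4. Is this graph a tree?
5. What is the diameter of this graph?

Count: 6 vertices, 9 edges.
Vertex 1 has neighbors [0, 2], degree = 2.
Handshaking lemma: 2 * 9 = 18.
A tree on 6 vertices has 5 edges. This graph has 9 edges (4 extra). Not a tree.
Diameter (longest shortest path) = 2.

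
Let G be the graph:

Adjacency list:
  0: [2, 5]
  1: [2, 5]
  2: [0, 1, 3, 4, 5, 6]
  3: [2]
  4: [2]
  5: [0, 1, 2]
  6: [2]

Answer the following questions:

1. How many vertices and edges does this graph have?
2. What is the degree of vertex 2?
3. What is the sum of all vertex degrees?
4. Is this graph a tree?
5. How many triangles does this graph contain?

Count: 7 vertices, 8 edges.
Vertex 2 has neighbors [0, 1, 3, 4, 5, 6], degree = 6.
Handshaking lemma: 2 * 8 = 16.
A tree on 7 vertices has 6 edges. This graph has 8 edges (2 extra). Not a tree.
Number of triangles = 2.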